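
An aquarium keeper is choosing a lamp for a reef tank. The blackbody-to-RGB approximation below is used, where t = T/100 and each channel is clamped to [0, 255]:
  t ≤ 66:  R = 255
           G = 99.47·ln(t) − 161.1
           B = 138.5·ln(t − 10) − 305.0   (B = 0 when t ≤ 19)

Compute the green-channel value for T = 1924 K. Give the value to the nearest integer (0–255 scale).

t = 1924/100 = 19.24; the t ≤ 66 branch applies.
G = 99.47·ln 19.24 − 161.1 = 99.47·2.9570 − 161.1 = 133.032.
Rounded: 133.

133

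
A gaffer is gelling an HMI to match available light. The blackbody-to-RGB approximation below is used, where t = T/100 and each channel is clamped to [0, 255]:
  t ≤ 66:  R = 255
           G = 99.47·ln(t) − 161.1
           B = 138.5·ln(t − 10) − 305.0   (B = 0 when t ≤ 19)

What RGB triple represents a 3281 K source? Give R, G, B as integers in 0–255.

t = 3281/100 = 32.81; the t ≤ 66 branch applies.
R = 255 by definition for t ≤ 66.
G = 99.47·ln 32.81 − 161.1 = 99.47·3.4907 − 161.1 = 186.123.
B = 138.5·ln(32.81 − 10) − 305.0 = 138.5·ln 22.81 − 305.0 = 138.5·3.1272 − 305.0 = 128.117.
Rounded: (255, 186, 128).

R=255, G=186, B=128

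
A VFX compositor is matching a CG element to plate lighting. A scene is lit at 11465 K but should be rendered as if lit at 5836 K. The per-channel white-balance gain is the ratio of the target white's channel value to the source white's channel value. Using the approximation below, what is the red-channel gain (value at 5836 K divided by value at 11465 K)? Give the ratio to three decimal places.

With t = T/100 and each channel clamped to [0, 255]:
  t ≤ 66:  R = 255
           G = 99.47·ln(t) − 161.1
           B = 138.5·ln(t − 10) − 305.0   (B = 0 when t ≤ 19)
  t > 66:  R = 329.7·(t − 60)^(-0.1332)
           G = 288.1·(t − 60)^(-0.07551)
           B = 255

At 11465 K (t = 114.65):
  R = 329.7·(114.65 − 60)^(-0.1332) = 329.7·54.65^(-0.1332) = 329.7·0.58688 = 193.496.
At 5836 K (t = 58.36):
  R = 255 by definition for t ≤ 66.
Gain = 255.000 / 193.496 = 1.3179 → 1.318.

1.318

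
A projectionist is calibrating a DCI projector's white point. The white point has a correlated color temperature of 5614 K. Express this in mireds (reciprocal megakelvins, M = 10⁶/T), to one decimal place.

178.1 mireds

M = 10⁶ / 5614 = 178.126 → 178.1 mireds.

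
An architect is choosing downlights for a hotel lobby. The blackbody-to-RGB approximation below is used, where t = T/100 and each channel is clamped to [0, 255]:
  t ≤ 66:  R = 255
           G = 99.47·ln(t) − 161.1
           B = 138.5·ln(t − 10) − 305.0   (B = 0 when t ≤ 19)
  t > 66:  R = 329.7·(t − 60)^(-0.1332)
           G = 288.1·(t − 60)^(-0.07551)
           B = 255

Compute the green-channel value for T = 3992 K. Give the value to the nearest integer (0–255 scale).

206

t = 3992/100 = 39.92; the t ≤ 66 branch applies.
G = 99.47·ln 39.92 − 161.1 = 99.47·3.6869 − 161.1 = 205.634.
Rounded: 206.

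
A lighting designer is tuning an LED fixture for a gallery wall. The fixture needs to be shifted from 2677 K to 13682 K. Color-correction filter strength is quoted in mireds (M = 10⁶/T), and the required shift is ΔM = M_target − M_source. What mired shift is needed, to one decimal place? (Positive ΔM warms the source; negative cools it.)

-300.5 mireds

M_source = 10⁶/2677 = 373.552; M_target = 10⁶/13682 = 73.089.
ΔM = 73.089 − 373.552 = -300.464 → -300.5 mireds, a cooling shift.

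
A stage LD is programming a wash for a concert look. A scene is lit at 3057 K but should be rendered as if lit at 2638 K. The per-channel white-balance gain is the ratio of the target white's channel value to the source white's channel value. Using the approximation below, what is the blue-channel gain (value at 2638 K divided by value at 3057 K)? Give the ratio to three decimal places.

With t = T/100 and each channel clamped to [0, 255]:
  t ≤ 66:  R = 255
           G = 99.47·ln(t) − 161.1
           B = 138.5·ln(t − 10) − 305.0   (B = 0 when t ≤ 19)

At 3057 K (t = 30.57):
  B = 138.5·ln(30.57 − 10) − 305.0 = 138.5·ln 20.57 − 305.0 = 138.5·3.0238 − 305.0 = 113.801.
At 2638 K (t = 26.38):
  B = 138.5·ln(26.38 − 10) − 305.0 = 138.5·ln 16.38 − 305.0 = 138.5·2.7961 − 305.0 = 82.254.
Gain = 82.254 / 113.801 = 0.7228 → 0.723.

0.723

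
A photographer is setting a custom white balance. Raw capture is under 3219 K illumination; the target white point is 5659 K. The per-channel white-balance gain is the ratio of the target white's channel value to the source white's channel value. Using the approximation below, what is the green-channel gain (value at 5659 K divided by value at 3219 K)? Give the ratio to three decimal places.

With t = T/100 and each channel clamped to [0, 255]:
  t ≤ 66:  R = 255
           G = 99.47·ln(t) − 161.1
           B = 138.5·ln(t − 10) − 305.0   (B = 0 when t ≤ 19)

1.305

At 3219 K (t = 32.19):
  G = 99.47·ln 32.19 − 161.1 = 99.47·3.4717 − 161.1 = 184.226.
At 5659 K (t = 56.59):
  G = 99.47·ln 56.59 − 161.1 = 99.47·4.0358 − 161.1 = 240.344.
Gain = 240.344 / 184.226 = 1.3046 → 1.305.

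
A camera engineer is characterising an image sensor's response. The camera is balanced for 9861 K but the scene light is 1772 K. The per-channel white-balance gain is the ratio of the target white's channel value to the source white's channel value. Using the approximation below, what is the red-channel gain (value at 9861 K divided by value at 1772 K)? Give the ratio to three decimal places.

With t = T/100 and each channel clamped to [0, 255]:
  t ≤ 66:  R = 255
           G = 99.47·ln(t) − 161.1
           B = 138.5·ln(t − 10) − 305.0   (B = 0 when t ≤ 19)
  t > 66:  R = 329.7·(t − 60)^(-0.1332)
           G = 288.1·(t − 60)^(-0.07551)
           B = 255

At 1772 K (t = 17.72):
  R = 255 by definition for t ≤ 66.
At 9861 K (t = 98.61):
  R = 329.7·(98.61 − 60)^(-0.1332) = 329.7·38.61^(-0.1332) = 329.7·0.61468 = 202.661.
Gain = 202.661 / 255.000 = 0.7947 → 0.795.

0.795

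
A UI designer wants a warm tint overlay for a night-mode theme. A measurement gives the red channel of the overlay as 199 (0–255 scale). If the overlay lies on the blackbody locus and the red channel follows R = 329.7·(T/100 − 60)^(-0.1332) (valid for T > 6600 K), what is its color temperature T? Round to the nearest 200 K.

(t − 60)^(-0.1332) = 199/329.7 = 0.60358.
t − 60 = 0.60358^(1/-0.1332) = 0.60358^(-7.508) = 44.273, so t = 104.273.
T = 100·t = 10427 K → 10400 K to the nearest 200 K.

10400 K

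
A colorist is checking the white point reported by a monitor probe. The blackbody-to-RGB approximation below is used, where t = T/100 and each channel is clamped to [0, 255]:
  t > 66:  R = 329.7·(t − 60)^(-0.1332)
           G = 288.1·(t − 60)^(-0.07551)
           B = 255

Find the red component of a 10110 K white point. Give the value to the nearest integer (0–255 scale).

t = 10110/100 = 101.1; the t > 66 branch applies.
R = 329.7·(101.1 − 60)^(-0.1332) = 329.7·41.1^(-0.1332) = 329.7·0.60959 = 200.981.
Rounded: 201.

201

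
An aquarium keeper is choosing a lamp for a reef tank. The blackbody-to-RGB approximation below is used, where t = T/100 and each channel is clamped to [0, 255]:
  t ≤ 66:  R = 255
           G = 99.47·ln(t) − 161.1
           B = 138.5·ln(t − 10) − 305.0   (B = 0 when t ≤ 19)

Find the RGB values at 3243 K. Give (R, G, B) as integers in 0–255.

t = 3243/100 = 32.43; the t ≤ 66 branch applies.
R = 255 by definition for t ≤ 66.
G = 99.47·ln 32.43 − 161.1 = 99.47·3.4791 − 161.1 = 184.964.
B = 138.5·ln(32.43 − 10) − 305.0 = 138.5·ln 22.43 − 305.0 = 138.5·3.1104 − 305.0 = 125.790.
Rounded: (255, 185, 126).

(255, 185, 126)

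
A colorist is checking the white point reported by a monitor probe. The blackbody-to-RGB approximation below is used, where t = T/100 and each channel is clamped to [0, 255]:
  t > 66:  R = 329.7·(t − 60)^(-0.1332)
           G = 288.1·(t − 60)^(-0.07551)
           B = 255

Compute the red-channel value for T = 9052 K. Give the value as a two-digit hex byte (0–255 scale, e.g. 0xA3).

t = 9052/100 = 90.52; the t > 66 branch applies.
R = 329.7·(90.52 − 60)^(-0.1332) = 329.7·30.52^(-0.1332) = 329.7·0.63424 = 209.109.
Rounded: 209; in hex, 0xD1.

0xD1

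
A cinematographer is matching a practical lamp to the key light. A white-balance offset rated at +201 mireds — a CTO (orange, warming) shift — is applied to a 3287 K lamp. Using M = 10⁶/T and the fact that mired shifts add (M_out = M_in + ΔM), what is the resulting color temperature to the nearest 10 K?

1980 K

M_in = 10⁶/3287 = 304.23 mireds.
M_out = 304.23 + (+201) = 505.23 mireds.
T_out = 10⁶/505.23 = 1979.3 K → 1980 K.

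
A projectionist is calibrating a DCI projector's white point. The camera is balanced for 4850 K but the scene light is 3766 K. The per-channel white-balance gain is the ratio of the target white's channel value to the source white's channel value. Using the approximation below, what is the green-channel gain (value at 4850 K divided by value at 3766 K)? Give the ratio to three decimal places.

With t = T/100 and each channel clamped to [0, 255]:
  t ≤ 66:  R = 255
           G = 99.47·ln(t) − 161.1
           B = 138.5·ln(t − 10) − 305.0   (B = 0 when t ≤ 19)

At 3766 K (t = 37.66):
  G = 99.47·ln 37.66 − 161.1 = 99.47·3.6286 − 161.1 = 199.837.
At 4850 K (t = 48.5):
  G = 99.47·ln 48.5 − 161.1 = 99.47·3.8816 − 161.1 = 224.999.
Gain = 224.999 / 199.837 = 1.1259 → 1.126.

1.126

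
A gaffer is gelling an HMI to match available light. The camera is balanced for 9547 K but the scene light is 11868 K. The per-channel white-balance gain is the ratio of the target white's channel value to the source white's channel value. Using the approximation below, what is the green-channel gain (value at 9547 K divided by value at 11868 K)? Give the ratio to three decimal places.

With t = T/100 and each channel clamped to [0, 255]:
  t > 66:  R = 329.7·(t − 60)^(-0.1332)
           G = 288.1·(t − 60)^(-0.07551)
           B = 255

At 11868 K (t = 118.68):
  G = 288.1·(118.68 − 60)^(-0.07551) = 288.1·58.68^(-0.07551) = 288.1·0.73529 = 211.838.
At 9547 K (t = 95.47):
  G = 288.1·(95.47 − 60)^(-0.07551) = 288.1·35.47^(-0.07551) = 288.1·0.76378 = 220.046.
Gain = 220.046 / 211.838 = 1.0387 → 1.039.

1.039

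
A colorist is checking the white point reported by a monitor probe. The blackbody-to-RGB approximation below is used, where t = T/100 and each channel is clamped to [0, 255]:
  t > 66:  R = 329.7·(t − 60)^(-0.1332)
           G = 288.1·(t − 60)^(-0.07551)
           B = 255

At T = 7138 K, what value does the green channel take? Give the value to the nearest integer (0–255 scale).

240

t = 7138/100 = 71.38; the t > 66 branch applies.
G = 288.1·(71.38 − 60)^(-0.07551) = 288.1·11.38^(-0.07551) = 288.1·0.83224 = 239.770.
Rounded: 240.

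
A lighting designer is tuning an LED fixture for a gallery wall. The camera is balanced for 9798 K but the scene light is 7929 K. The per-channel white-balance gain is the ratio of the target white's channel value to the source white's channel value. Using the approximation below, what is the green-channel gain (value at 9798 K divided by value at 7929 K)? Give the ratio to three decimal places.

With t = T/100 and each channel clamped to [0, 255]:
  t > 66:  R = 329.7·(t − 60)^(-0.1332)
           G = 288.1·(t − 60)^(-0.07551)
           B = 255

At 7929 K (t = 79.29):
  G = 288.1·(79.29 − 60)^(-0.07551) = 288.1·19.29^(-0.07551) = 288.1·0.79973 = 230.403.
At 9798 K (t = 97.98):
  G = 288.1·(97.98 − 60)^(-0.07551) = 288.1·37.98^(-0.07551) = 288.1·0.75985 = 218.913.
Gain = 218.913 / 230.403 = 0.9501 → 0.950.

0.950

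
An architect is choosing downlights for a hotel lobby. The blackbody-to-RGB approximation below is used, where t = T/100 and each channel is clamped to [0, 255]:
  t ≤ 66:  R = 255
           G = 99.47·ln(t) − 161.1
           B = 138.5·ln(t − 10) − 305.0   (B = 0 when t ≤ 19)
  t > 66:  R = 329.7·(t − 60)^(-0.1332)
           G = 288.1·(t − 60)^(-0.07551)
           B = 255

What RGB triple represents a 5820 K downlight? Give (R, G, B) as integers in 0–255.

t = 5820/100 = 58.2; the t ≤ 66 branch applies.
R = 255 by definition for t ≤ 66.
G = 99.47·ln 58.2 − 161.1 = 99.47·4.0639 − 161.1 = 243.135.
B = 138.5·ln(58.2 − 10) − 305.0 = 138.5·ln 48.2 − 305.0 = 138.5·3.8754 − 305.0 = 231.737.
Rounded: (255, 243, 232).

(255, 243, 232)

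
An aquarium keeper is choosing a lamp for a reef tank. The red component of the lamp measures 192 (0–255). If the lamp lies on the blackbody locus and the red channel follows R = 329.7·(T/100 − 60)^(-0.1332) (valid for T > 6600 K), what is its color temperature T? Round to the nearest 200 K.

11800 K

(t − 60)^(-0.1332) = 192/329.7 = 0.58235.
t − 60 = 0.58235^(1/-0.1332) = 0.58235^(-7.508) = 57.929, so t = 117.929.
T = 100·t = 11793 K → 11800 K to the nearest 200 K.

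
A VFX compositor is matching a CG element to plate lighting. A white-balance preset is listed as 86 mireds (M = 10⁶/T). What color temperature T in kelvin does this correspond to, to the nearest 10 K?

11630 K

T = 10⁶ / 86 = 11627.91 K → 11630 K.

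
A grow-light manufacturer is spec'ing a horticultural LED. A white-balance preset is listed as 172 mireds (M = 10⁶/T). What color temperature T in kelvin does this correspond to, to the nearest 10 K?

5810 K

T = 10⁶ / 172 = 5813.95 K → 5810 K.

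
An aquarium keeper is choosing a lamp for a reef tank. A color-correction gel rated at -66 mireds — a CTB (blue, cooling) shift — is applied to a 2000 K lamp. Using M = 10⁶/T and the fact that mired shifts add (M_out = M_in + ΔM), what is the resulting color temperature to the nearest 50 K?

M_in = 10⁶/2000 = 500.00 mireds.
M_out = 500.00 + (-66) = 434.00 mireds.
T_out = 10⁶/434.00 = 2304.1 K → 2300 K.

2300 K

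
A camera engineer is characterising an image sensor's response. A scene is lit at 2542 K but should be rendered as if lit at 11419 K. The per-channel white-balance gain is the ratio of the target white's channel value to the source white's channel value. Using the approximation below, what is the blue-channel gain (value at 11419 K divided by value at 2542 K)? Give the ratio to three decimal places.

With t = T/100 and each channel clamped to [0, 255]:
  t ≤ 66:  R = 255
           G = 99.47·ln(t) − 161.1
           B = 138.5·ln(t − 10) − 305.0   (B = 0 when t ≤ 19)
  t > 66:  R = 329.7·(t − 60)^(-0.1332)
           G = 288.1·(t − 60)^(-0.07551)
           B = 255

3.451

At 2542 K (t = 25.42):
  B = 138.5·ln(25.42 − 10) − 305.0 = 138.5·ln 15.42 − 305.0 = 138.5·2.7357 − 305.0 = 73.890.
At 11419 K (t = 114.19):
  B = 255 by definition for t > 66.
Gain = 255.000 / 73.890 = 3.4511 → 3.451.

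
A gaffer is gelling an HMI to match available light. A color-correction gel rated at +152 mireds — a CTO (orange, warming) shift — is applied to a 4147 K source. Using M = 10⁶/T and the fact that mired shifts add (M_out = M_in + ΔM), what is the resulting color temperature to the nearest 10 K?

2540 K

M_in = 10⁶/4147 = 241.14 mireds.
M_out = 241.14 + (+152) = 393.14 mireds.
T_out = 10⁶/393.14 = 2543.6 K → 2540 K.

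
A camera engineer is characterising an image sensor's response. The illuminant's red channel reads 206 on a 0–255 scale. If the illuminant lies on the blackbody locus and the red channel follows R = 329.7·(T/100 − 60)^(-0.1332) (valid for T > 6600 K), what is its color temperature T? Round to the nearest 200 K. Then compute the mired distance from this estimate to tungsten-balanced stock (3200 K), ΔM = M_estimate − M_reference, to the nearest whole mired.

(t − 60)^(-0.1332) = 206/329.7 = 0.62481.
t − 60 = 0.62481^(1/-0.1332) = 0.62481^(-7.508) = 34.152, so t = 94.152.
T = 100·t = 9415 K → 9400 K to the nearest 200 K.
M_estimate = 10⁶/9400 = 106.38; M_reference = 10⁶/3200 = 312.50.
ΔM = 106.38 − 312.50 = -206.12 → -206 mireds.

-206 mireds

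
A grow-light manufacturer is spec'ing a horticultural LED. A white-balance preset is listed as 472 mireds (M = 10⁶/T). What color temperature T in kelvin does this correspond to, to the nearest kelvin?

T = 10⁶ / 472 = 2118.64 K → 2119 K.

2119 K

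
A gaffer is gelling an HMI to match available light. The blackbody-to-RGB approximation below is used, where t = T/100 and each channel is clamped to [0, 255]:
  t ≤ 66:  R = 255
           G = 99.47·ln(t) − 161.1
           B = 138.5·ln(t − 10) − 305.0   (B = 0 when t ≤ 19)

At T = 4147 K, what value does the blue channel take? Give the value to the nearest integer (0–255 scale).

173

t = 4147/100 = 41.47; the t ≤ 66 branch applies.
B = 138.5·ln(41.47 − 10) − 305.0 = 138.5·ln 31.47 − 305.0 = 138.5·3.4490 − 305.0 = 172.691.
Rounded: 173.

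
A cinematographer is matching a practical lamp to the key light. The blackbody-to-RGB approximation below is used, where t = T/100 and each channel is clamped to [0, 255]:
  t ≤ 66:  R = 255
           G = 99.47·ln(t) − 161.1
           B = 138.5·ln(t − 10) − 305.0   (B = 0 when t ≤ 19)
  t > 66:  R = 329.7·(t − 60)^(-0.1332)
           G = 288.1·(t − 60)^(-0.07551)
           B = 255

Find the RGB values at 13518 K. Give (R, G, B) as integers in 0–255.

(185, 208, 255)

t = 13518/100 = 135.18; the t > 66 branch applies.
R = 329.7·(135.18 − 60)^(-0.1332) = 329.7·75.18^(-0.1332) = 329.7·0.56247 = 185.448.
G = 288.1·(135.18 − 60)^(-0.07551) = 288.1·75.18^(-0.07551) = 288.1·0.72166 = 207.912.
B = 255 by definition for t > 66.
Rounded: (185, 208, 255).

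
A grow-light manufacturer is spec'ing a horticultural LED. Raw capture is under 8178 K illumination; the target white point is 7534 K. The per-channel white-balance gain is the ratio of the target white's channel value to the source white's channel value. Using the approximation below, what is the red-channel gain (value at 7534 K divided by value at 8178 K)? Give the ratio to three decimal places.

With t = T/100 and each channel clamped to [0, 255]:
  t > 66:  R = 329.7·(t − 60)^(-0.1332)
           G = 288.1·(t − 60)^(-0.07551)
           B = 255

At 8178 K (t = 81.78):
  R = 329.7·(81.78 − 60)^(-0.1332) = 329.7·21.78^(-0.1332) = 329.7·0.66339 = 218.721.
At 7534 K (t = 75.34):
  R = 329.7·(75.34 − 60)^(-0.1332) = 329.7·15.34^(-0.1332) = 329.7·0.69510 = 229.175.
Gain = 229.175 / 218.721 = 1.0478 → 1.048.

1.048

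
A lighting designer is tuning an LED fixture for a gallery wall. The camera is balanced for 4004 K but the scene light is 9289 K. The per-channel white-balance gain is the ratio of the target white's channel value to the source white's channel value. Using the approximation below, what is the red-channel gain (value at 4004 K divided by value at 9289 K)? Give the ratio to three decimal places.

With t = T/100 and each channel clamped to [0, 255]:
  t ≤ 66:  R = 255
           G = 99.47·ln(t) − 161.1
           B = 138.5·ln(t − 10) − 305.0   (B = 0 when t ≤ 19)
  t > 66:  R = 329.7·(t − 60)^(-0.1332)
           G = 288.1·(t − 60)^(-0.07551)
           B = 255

1.232

At 9289 K (t = 92.89):
  R = 329.7·(92.89 − 60)^(-0.1332) = 329.7·32.89^(-0.1332) = 329.7·0.62795 = 207.036.
At 4004 K (t = 40.04):
  R = 255 by definition for t ≤ 66.
Gain = 255.000 / 207.036 = 1.2317 → 1.232.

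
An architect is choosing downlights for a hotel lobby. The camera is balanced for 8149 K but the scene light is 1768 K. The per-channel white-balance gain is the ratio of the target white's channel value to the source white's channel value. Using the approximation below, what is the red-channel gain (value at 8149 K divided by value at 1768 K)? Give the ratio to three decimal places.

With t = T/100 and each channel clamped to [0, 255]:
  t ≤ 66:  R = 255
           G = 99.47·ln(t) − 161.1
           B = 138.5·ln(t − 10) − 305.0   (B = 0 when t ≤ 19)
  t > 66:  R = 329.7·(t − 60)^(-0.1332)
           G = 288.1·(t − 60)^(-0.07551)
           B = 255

At 1768 K (t = 17.68):
  R = 255 by definition for t ≤ 66.
At 8149 K (t = 81.49):
  R = 329.7·(81.49 − 60)^(-0.1332) = 329.7·21.49^(-0.1332) = 329.7·0.66458 = 219.111.
Gain = 219.111 / 255.000 = 0.8593 → 0.859.

0.859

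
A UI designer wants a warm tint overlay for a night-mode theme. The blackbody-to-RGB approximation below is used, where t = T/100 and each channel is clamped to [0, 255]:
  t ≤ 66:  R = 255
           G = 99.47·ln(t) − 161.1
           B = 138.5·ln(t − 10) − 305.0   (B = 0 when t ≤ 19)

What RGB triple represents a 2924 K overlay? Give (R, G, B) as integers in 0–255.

t = 2924/100 = 29.24; the t ≤ 66 branch applies.
R = 255 by definition for t ≤ 66.
G = 99.47·ln 29.24 − 161.1 = 99.47·3.3755 − 161.1 = 174.665.
B = 138.5·ln(29.24 − 10) − 305.0 = 138.5·ln 19.24 − 305.0 = 138.5·2.9570 − 305.0 = 104.543.
Rounded: (255, 175, 105).

(255, 175, 105)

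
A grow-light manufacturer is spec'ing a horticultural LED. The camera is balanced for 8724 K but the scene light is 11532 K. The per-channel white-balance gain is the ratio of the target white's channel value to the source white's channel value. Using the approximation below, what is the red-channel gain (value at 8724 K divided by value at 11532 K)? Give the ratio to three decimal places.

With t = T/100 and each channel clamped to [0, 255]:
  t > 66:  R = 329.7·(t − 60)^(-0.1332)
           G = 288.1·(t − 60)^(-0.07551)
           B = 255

At 11532 K (t = 115.32):
  R = 329.7·(115.32 − 60)^(-0.1332) = 329.7·55.32^(-0.1332) = 329.7·0.58593 = 193.182.
At 8724 K (t = 87.24):
  R = 329.7·(87.24 − 60)^(-0.1332) = 329.7·27.24^(-0.1332) = 329.7·0.64392 = 212.300.
Gain = 212.300 / 193.182 = 1.0990 → 1.099.

1.099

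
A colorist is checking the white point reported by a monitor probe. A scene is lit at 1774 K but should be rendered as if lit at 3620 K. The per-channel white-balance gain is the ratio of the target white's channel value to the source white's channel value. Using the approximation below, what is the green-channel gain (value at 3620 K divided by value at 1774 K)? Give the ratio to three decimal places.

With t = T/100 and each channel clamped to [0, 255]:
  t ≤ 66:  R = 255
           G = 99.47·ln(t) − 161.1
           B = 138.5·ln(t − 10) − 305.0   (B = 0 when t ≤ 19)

1.568

At 1774 K (t = 17.74):
  G = 99.47·ln 17.74 − 161.1 = 99.47·2.8758 − 161.1 = 124.958.
At 3620 K (t = 36.2):
  G = 99.47·ln 36.2 − 161.1 = 99.47·3.5891 − 161.1 = 195.904.
Gain = 195.904 / 124.958 = 1.5678 → 1.568.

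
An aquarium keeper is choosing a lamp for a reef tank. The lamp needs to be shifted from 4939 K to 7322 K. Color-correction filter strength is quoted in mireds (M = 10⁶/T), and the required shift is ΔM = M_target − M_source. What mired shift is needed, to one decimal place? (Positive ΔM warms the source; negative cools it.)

M_source = 10⁶/4939 = 202.470; M_target = 10⁶/7322 = 136.575.
ΔM = 136.575 − 202.470 = -65.895 → -65.9 mireds, a cooling shift.

-65.9 mireds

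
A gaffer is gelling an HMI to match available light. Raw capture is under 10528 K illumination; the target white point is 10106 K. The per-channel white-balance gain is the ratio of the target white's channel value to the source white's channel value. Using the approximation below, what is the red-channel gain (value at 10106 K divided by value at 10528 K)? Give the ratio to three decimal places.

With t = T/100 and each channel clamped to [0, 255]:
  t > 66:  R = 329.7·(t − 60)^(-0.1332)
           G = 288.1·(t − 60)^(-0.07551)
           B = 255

At 10528 K (t = 105.28):
  R = 329.7·(105.28 − 60)^(-0.1332) = 329.7·45.28^(-0.1332) = 329.7·0.60177 = 198.405.
At 10106 K (t = 101.06):
  R = 329.7·(101.06 − 60)^(-0.1332) = 329.7·41.06^(-0.1332) = 329.7·0.60967 = 201.007.
Gain = 201.007 / 198.405 = 1.0131 → 1.013.

1.013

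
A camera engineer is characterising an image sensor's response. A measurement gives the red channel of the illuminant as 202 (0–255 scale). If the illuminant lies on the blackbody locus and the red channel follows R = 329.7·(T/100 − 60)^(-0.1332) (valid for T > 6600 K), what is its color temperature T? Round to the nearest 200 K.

10000 K

(t − 60)^(-0.1332) = 202/329.7 = 0.61268.
t − 60 = 0.61268^(1/-0.1332) = 0.61268^(-7.508) = 39.569, so t = 99.569.
T = 100·t = 9957 K → 10000 K to the nearest 200 K.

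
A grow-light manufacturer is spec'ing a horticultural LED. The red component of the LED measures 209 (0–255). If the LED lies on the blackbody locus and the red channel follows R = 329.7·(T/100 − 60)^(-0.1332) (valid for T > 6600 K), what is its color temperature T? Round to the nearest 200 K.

9000 K

(t − 60)^(-0.1332) = 209/329.7 = 0.63391.
t − 60 = 0.63391^(1/-0.1332) = 0.63391^(-7.508) = 30.639, so t = 90.639.
T = 100·t = 9064 K → 9000 K to the nearest 200 K.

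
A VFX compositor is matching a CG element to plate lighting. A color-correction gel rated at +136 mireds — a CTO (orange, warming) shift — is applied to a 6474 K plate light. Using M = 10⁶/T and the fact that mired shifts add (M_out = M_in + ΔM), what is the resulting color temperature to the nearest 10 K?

3440 K

M_in = 10⁶/6474 = 154.46 mireds.
M_out = 154.46 + (+136) = 290.46 mireds.
T_out = 10⁶/290.46 = 3442.8 K → 3440 K.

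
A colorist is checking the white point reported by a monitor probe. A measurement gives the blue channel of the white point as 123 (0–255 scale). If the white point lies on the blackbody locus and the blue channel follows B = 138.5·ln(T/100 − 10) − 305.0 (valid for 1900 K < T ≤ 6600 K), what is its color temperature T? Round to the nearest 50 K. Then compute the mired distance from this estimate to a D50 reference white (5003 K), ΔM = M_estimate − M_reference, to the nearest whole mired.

ln(t − 10) = (123 + 305.0) / 138.5 = 3.0903.
t − 10 = e^3.0903 = 21.983, so t = 31.983.
T = 100·t = 3198 K → 3200 K to the nearest 50 K.
M_estimate = 10⁶/3200 = 312.50; M_reference = 10⁶/5003 = 199.88.
ΔM = 312.50 − 199.88 = 112.62 → +113 mireds.

+113 mireds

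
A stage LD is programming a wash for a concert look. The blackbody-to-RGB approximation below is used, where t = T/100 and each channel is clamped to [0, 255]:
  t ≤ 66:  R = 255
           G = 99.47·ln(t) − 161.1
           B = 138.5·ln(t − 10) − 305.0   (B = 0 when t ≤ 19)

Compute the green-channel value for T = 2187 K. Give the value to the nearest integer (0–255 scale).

146

t = 2187/100 = 21.87; the t ≤ 66 branch applies.
G = 99.47·ln 21.87 − 161.1 = 99.47·3.0851 − 161.1 = 145.776.
Rounded: 146.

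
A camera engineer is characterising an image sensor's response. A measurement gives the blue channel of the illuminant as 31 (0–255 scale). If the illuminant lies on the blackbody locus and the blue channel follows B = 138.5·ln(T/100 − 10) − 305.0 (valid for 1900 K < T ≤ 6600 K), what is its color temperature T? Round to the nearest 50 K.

ln(t − 10) = (31 + 305.0) / 138.5 = 2.4260.
t − 10 = e^2.4260 = 11.313, so t = 21.313.
T = 100·t = 2131 K → 2150 K to the nearest 50 K.

2150 K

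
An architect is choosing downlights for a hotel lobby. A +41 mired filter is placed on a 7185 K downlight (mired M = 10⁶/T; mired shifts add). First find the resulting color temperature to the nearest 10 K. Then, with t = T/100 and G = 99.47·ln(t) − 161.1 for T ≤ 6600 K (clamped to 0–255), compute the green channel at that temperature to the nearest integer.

M_in = 10⁶/7185 = 139.18; M_out = 139.18 + (+41) = 180.18.
T_out = 10⁶/180.18 = 5550.0 K → 5550 K; t = 55.5.
G = 99.47·ln 55.5 − 161.1 = 99.47·4.0164 − 161.1 = 238.410.
Rounded: 238.

238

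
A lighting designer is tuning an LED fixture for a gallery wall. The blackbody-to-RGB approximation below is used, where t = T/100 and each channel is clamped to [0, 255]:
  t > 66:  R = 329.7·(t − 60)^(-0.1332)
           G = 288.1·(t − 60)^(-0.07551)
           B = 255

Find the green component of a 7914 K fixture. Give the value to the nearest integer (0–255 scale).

231

t = 7914/100 = 79.14; the t > 66 branch applies.
G = 288.1·(79.14 − 60)^(-0.07551) = 288.1·19.14^(-0.07551) = 288.1·0.80020 = 230.539.
Rounded: 231.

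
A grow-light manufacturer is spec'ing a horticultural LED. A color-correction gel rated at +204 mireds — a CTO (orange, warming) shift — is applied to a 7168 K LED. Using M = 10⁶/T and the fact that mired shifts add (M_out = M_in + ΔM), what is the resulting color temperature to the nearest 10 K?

2910 K

M_in = 10⁶/7168 = 139.51 mireds.
M_out = 139.51 + (+204) = 343.51 mireds.
T_out = 10⁶/343.51 = 2911.1 K → 2910 K.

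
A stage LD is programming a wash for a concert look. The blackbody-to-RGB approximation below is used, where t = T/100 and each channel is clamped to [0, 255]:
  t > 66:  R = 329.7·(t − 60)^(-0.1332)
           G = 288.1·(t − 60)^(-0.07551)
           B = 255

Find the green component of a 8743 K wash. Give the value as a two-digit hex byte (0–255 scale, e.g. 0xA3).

t = 8743/100 = 87.43; the t > 66 branch applies.
G = 288.1·(87.43 − 60)^(-0.07551) = 288.1·27.43^(-0.07551) = 288.1·0.77875 = 224.359.
Rounded: 224; in hex, 0xE0.

0xE0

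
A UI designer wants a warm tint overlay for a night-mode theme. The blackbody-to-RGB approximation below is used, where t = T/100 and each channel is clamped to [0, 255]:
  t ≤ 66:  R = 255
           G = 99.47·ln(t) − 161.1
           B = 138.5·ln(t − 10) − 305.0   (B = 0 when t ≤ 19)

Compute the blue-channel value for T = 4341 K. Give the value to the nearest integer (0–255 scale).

181

t = 4341/100 = 43.41; the t ≤ 66 branch applies.
B = 138.5·ln(43.41 − 10) − 305.0 = 138.5·ln 33.41 − 305.0 = 138.5·3.5089 − 305.0 = 180.976.
Rounded: 181.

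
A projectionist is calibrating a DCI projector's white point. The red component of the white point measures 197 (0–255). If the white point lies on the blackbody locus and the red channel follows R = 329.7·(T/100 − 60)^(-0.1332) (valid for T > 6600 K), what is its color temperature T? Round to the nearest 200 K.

(t − 60)^(-0.1332) = 197/329.7 = 0.59751.
t − 60 = 0.59751^(1/-0.1332) = 0.59751^(-7.508) = 47.761, so t = 107.761.
T = 100·t = 10776 K → 10800 K to the nearest 200 K.

10800 K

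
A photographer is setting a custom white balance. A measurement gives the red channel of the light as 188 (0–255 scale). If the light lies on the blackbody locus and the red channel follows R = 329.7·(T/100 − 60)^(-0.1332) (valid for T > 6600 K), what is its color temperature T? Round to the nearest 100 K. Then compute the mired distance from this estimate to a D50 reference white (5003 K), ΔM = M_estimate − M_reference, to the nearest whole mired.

(t − 60)^(-0.1332) = 188/329.7 = 0.57022.
t − 60 = 0.57022^(1/-0.1332) = 0.57022^(-7.508) = 67.848, so t = 127.848.
T = 100·t = 12785 K → 12800 K to the nearest 100 K.
M_estimate = 10⁶/12800 = 78.12; M_reference = 10⁶/5003 = 199.88.
ΔM = 78.12 − 199.88 = -121.76 → -122 mireds.

-122 mireds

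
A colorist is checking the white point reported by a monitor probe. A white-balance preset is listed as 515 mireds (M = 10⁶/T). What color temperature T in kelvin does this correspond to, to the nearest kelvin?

1942 K

T = 10⁶ / 515 = 1941.75 K → 1942 K.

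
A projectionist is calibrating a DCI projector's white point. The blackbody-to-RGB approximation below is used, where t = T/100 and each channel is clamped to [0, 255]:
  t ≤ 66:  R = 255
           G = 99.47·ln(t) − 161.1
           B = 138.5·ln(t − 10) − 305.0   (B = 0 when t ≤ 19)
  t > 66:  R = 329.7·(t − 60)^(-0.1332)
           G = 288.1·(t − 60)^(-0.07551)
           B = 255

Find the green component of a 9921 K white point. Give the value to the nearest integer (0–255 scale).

218

t = 9921/100 = 99.21; the t > 66 branch applies.
G = 288.1·(99.21 − 60)^(-0.07551) = 288.1·39.21^(-0.07551) = 288.1·0.75802 = 218.387.
Rounded: 218.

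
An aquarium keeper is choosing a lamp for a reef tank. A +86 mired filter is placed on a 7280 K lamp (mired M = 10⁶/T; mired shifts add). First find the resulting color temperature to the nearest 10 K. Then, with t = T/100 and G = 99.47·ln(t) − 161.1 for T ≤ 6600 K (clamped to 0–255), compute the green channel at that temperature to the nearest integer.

217

M_in = 10⁶/7280 = 137.36; M_out = 137.36 + (+86) = 223.36.
T_out = 10⁶/223.36 = 4477.0 K → 4480 K; t = 44.8.
G = 99.47·ln 44.8 − 161.1 = 99.47·3.8022 − 161.1 = 217.106.
Rounded: 217.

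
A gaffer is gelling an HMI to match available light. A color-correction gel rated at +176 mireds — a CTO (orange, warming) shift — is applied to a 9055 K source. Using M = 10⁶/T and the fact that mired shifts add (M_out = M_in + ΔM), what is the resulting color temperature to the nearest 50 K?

M_in = 10⁶/9055 = 110.44 mireds.
M_out = 110.44 + (+176) = 286.44 mireds.
T_out = 10⁶/286.44 = 3491.2 K → 3500 K.

3500 K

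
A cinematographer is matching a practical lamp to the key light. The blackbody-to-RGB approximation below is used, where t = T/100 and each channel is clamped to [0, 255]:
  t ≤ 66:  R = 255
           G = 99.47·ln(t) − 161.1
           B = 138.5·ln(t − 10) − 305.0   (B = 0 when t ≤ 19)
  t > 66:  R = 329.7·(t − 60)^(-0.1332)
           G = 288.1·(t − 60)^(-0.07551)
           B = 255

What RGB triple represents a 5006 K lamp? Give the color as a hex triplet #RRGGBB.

#FFE4CE

t = 5006/100 = 50.06; the t ≤ 66 branch applies.
R = 255 by definition for t ≤ 66.
G = 99.47·ln 50.06 − 161.1 = 99.47·3.9132 − 161.1 = 228.148.
B = 138.5·ln(50.06 − 10) − 305.0 = 138.5·ln 40.06 − 305.0 = 138.5·3.6904 − 305.0 = 206.117.
Rounded: (255, 228, 206).
In hex: #FFE4CE.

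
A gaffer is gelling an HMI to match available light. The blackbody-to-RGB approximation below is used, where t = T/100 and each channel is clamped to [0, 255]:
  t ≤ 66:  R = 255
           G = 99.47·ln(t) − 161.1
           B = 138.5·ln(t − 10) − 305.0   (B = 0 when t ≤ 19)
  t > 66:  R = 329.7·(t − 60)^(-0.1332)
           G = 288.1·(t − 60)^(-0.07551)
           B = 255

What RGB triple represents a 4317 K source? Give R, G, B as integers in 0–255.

R=255, G=213, B=180

t = 4317/100 = 43.17; the t ≤ 66 branch applies.
R = 255 by definition for t ≤ 66.
G = 99.47·ln 43.17 − 161.1 = 99.47·3.7651 − 161.1 = 213.419.
B = 138.5·ln(43.17 − 10) − 305.0 = 138.5·ln 33.17 − 305.0 = 138.5·3.5016 − 305.0 = 179.978.
Rounded: (255, 213, 180).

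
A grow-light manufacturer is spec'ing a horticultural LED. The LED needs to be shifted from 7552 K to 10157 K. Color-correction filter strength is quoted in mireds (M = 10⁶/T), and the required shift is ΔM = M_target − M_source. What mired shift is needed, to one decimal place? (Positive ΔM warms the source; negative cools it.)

M_source = 10⁶/7552 = 132.415; M_target = 10⁶/10157 = 98.454.
ΔM = 98.454 − 132.415 = -33.961 → -34.0 mireds, a cooling shift.

-34.0 mireds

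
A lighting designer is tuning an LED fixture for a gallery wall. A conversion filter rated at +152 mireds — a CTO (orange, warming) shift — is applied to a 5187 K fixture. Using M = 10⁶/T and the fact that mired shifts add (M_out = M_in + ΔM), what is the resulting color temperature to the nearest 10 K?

M_in = 10⁶/5187 = 192.79 mireds.
M_out = 192.79 + (+152) = 344.79 mireds.
T_out = 10⁶/344.79 = 2900.3 K → 2900 K.

2900 K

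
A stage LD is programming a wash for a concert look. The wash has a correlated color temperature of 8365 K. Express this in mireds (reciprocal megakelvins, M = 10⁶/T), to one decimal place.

119.5 mireds

M = 10⁶ / 8365 = 119.546 → 119.5 mireds.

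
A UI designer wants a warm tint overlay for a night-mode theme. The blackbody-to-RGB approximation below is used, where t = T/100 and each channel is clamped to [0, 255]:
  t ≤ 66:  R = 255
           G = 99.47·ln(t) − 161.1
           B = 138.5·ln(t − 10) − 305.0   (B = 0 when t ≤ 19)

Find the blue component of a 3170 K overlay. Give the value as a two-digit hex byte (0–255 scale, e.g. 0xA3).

t = 3170/100 = 31.7; the t ≤ 66 branch applies.
B = 138.5·ln(31.7 − 10) − 305.0 = 138.5·ln 21.7 − 305.0 = 138.5·3.0773 − 305.0 = 121.208.
Rounded: 121; in hex, 0x79.

0x79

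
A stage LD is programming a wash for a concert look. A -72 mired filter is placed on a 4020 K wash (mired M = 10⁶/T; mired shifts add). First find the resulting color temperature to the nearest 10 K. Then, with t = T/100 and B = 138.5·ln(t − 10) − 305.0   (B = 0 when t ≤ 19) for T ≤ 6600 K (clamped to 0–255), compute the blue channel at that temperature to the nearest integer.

M_in = 10⁶/4020 = 248.76; M_out = 248.76 + (-72) = 176.76.
T_out = 10⁶/176.76 = 5657.5 K → 5660 K; t = 56.6.
B = 138.5·ln(56.6 − 10) − 305.0 = 138.5·ln 46.6 − 305.0 = 138.5·3.8416 − 305.0 = 227.062.
Rounded: 227.

227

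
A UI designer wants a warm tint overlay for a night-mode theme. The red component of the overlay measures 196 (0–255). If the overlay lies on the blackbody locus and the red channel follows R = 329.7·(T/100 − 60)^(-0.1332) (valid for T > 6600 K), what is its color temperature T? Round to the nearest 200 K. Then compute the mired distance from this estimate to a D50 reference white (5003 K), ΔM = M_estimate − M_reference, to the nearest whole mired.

-109 mireds

(t − 60)^(-0.1332) = 196/329.7 = 0.59448.
t − 60 = 0.59448^(1/-0.1332) = 0.59448^(-7.508) = 49.621, so t = 109.621.
T = 100·t = 10962 K → 11000 K to the nearest 200 K.
M_estimate = 10⁶/11000 = 90.91; M_reference = 10⁶/5003 = 199.88.
ΔM = 90.91 − 199.88 = -108.97 → -109 mireds.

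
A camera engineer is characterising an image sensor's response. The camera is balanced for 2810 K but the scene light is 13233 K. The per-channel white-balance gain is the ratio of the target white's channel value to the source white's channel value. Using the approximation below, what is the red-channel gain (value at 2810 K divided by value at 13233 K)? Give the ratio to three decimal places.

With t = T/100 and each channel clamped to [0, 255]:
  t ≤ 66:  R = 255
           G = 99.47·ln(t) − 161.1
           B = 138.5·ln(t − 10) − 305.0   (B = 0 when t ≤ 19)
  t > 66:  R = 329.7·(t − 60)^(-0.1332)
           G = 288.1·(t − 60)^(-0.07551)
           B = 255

At 13233 K (t = 132.33):
  R = 329.7·(132.33 − 60)^(-0.1332) = 329.7·72.33^(-0.1332) = 329.7·0.56538 = 186.405.
At 2810 K (t = 28.1):
  R = 255 by definition for t ≤ 66.
Gain = 255.000 / 186.405 = 1.3680 → 1.368.

1.368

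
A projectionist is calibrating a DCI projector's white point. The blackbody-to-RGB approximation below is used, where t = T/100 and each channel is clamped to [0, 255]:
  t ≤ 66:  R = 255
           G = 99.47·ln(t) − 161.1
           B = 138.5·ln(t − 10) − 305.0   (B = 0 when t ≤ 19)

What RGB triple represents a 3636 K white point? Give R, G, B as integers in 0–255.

R=255, G=196, B=148

t = 3636/100 = 36.36; the t ≤ 66 branch applies.
R = 255 by definition for t ≤ 66.
G = 99.47·ln 36.36 − 161.1 = 99.47·3.5935 − 161.1 = 196.342.
B = 138.5·ln(36.36 − 10) − 305.0 = 138.5·ln 26.36 − 305.0 = 138.5·3.2718 − 305.0 = 148.151.
Rounded: (255, 196, 148).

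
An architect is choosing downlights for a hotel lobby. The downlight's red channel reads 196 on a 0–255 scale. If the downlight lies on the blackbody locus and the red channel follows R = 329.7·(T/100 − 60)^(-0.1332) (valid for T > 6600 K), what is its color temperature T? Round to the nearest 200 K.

11000 K

(t − 60)^(-0.1332) = 196/329.7 = 0.59448.
t − 60 = 0.59448^(1/-0.1332) = 0.59448^(-7.508) = 49.621, so t = 109.621.
T = 100·t = 10962 K → 11000 K to the nearest 200 K.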